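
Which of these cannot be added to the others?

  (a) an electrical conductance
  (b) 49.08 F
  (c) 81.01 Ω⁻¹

(b)

Work out the base dimensions of each:
  (a) [electrical conductance] = kg⁻¹·m⁻²·s³·A²
  (b) F = C·V⁻¹ = kg⁻¹·m⁻²·s⁴·A²
  (c) Ω⁻¹ = (V·A⁻¹)⁻¹ = kg⁻¹·m⁻²·s³·A²
All reduce to kg⁻¹·m⁻²·s³·A² except (b), which is kg⁻¹·m⁻²·s⁴·A².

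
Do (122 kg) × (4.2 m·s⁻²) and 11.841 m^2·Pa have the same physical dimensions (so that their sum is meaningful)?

Yes

Dimensions:
  (122 kg) × (4.2 m·s⁻²):  [kg] · [m·s⁻²] = kg·m·s⁻²
  11.841 m^2·Pa:  Pa·m² = N·m⁻²·m² = kg·m·s⁻²
Both are kg·m·s⁻², so they have the same dimensions and can be added.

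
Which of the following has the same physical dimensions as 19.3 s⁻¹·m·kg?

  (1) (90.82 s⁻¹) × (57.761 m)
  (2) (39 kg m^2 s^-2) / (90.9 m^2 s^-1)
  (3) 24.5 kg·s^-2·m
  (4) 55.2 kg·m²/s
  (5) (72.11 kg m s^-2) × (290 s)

(5)

Reference: kg·m·s⁻¹.
Each option:
  (1) [s⁻¹] · [m] = m·s⁻¹
  (2) [kg·m²·s⁻²] / [m²·s⁻¹] = kg·s⁻¹
  (3) kg·m·s⁻²
  (4) kg·m²·s⁻¹
  (5) [kg·m·s⁻²] · [s] = kg·m·s⁻¹  ← same
Only (5) matches kg·m·s⁻¹.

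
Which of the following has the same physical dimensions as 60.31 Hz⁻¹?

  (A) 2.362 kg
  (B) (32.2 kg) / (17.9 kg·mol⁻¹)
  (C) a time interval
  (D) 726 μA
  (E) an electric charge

Reference: Hz⁻¹ = (s⁻¹)⁻¹ = s.
Each option:
  (A) kg
  (B) [kg] / [kg·mol⁻¹] = mol
  (C) [time interval] = s  ← same
  (D) A
  (E) [electric charge] = s·A
Only (C) matches s.

(C)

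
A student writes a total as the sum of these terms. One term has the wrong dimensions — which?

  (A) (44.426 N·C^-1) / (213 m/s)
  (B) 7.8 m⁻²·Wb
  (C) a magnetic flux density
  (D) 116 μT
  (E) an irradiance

(E)

In SI base units:
  (A) [kg·m·s⁻³·A⁻¹] / [m·s⁻¹] = kg·s⁻²·A⁻¹
  (B) Wb·m⁻² = V·s·m⁻² = kg·s⁻²·A⁻¹
  (C) [magnetic flux density] = kg·s⁻²·A⁻¹
  (D) T = Wb·m⁻² = kg·s⁻²·A⁻¹
  (E) [irradiance] = kg·s⁻³
All reduce to kg·s⁻²·A⁻¹ except (E), which is kg·s⁻³.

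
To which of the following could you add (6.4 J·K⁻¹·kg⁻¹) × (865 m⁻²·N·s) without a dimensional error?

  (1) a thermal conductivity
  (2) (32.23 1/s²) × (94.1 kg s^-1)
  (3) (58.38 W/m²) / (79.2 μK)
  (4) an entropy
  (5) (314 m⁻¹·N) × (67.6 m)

(1)

Reference: [m²·s⁻²·K⁻¹] · [kg·m⁻¹·s⁻¹] = kg·m·s⁻³·K⁻¹.
Each option:
  (1) [thermal conductivity] = kg·m·s⁻³·K⁻¹  ← same
  (2) [s⁻²] · [kg·s⁻¹] = kg·s⁻³
  (3) [kg·s⁻³] / [K] = kg·s⁻³·K⁻¹
  (4) [entropy] = kg·m²·s⁻²·K⁻¹
  (5) [kg·s⁻²] · [m] = kg·m·s⁻²
Only (1) matches kg·m·s⁻³·K⁻¹.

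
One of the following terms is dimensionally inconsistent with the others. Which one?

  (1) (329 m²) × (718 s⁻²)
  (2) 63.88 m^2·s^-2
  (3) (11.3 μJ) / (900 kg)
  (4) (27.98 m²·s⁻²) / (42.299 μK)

(4)

Work out the base dimensions of each:
  (1) [m²] · [s⁻²] = m²·s⁻²
  (2) m²·s⁻²
  (3) [kg·m²·s⁻²] / [kg] = m²·s⁻²
  (4) [m²·s⁻²] / [K] = m²·s⁻²·K⁻¹
All reduce to m²·s⁻² except (4), which is m²·s⁻²·K⁻¹.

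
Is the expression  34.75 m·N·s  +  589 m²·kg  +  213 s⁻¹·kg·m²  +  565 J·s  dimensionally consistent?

No

Expand each in SI base units:
  34.75 m·N·s:  N·m·s = kg·m·s⁻²·m·s = kg·m²·s⁻¹
  589 m²·kg:  kg·m²
  213 s⁻¹·kg·m²:  kg·m²·s⁻¹
  565 J·s:  J·s = N·m·s = kg·m²·s⁻¹
The terms do not share a single dimension (kg·m² vs kg·m²·s⁻¹).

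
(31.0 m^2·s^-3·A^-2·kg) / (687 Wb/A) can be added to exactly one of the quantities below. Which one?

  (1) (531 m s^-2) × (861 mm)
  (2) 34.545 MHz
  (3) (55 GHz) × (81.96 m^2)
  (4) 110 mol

Reference: [kg·m²·s⁻³·A⁻²] / [kg·m²·s⁻²·A⁻²] = s⁻¹.
Each option:
  (1) [m·s⁻²] · [m] = m²·s⁻²
  (2) Hz = s⁻¹  ← same
  (3) [s⁻¹] · [m²] = m²·s⁻¹
  (4) mol
Only (2) matches s⁻¹.

(2)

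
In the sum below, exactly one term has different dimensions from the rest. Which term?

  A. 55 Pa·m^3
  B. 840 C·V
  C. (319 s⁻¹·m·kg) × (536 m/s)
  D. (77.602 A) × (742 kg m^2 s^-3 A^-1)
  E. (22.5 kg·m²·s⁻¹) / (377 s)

In SI base units:
  A. Pa·m³ = N·m⁻²·m³ = kg·m²·s⁻²
  B. C·V = s·A·J·C⁻¹ = kg·m²·s⁻²
  C. [kg·m·s⁻¹] · [m·s⁻¹] = kg·m²·s⁻²
  D. [A] · [kg·m²·s⁻³·A⁻¹] = kg·m²·s⁻³
  E. [kg·m²·s⁻¹] / [s] = kg·m²·s⁻²
All reduce to kg·m²·s⁻² except D., which is kg·m²·s⁻³.

D.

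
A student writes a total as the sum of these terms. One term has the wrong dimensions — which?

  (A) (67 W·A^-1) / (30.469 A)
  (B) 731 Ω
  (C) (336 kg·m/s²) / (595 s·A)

Expand each in SI base units:
  (A) [kg·m²·s⁻³·A⁻¹] / [A] = kg·m²·s⁻³·A⁻²
  (B) Ω = V·A⁻¹ = kg·m²·s⁻³·A⁻²
  (C) [kg·m·s⁻²] / [s·A] = kg·m·s⁻³·A⁻¹
All reduce to kg·m²·s⁻³·A⁻² except (C), which is kg·m·s⁻³·A⁻¹.

(C)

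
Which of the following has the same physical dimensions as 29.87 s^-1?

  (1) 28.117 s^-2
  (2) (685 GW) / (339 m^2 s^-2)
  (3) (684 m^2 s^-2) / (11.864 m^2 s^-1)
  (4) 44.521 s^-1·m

Reference: s⁻¹.
Each option:
  (1) s⁻²
  (2) [kg·m²·s⁻³] / [m²·s⁻²] = kg·s⁻¹
  (3) [m²·s⁻²] / [m²·s⁻¹] = s⁻¹  ← same
  (4) m·s⁻¹
Only (3) matches s⁻¹.

(3)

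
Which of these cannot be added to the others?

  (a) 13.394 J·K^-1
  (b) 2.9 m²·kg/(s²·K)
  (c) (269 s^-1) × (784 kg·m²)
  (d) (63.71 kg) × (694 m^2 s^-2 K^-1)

(c)

Reduce each to base SI dimensions:
  (a) J·K⁻¹ = N·m·K⁻¹ = kg·m²·s⁻²·K⁻¹
  (b) kg·m²·s⁻²·K⁻¹
  (c) [s⁻¹] · [kg·m²] = kg·m²·s⁻¹
  (d) [kg] · [m²·s⁻²·K⁻¹] = kg·m²·s⁻²·K⁻¹
All reduce to kg·m²·s⁻²·K⁻¹ except (c), which is kg·m²·s⁻¹.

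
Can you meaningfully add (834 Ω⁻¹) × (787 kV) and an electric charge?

No

Expand each in SI base units:
  (834 Ω⁻¹) × (787 kV):  [kg⁻¹·m⁻²·s³·A²] · [kg·m²·s⁻³·A⁻¹] = A
  an electric charge:  [electric charge] = s·A
A ≠ s·A, so they cannot be added.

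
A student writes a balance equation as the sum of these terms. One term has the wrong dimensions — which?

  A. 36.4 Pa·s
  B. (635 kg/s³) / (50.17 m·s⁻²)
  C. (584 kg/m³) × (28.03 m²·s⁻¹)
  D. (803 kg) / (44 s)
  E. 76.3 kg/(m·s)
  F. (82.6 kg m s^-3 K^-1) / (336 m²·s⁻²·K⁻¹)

Reduce each to base SI dimensions:
  A. Pa·s = N·m⁻²·s = kg·m⁻¹·s⁻¹
  B. [kg·s⁻³] / [m·s⁻²] = kg·m⁻¹·s⁻¹
  C. [kg·m⁻³] · [m²·s⁻¹] = kg·m⁻¹·s⁻¹
  D. [kg] / [s] = kg·s⁻¹
  E. kg·m⁻¹·s⁻¹
  F. [kg·m·s⁻³·K⁻¹] / [m²·s⁻²·K⁻¹] = kg·m⁻¹·s⁻¹
All reduce to kg·m⁻¹·s⁻¹ except D., which is kg·s⁻¹.

D.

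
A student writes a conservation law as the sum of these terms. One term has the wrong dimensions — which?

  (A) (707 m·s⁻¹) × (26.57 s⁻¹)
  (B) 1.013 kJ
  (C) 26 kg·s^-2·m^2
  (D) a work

Work out the base dimensions of each:
  (A) [m·s⁻¹] · [s⁻¹] = m·s⁻²
  (B) J = N·m = kg·m²·s⁻²
  (C) kg·m²·s⁻²
  (D) [work] = kg·m²·s⁻²
All reduce to kg·m²·s⁻² except (A), which is m·s⁻².

(A)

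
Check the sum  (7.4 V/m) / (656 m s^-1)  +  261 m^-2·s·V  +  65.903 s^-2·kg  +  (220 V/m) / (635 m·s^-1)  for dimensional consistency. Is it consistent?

Dimensions:
  (7.4 V/m) / (656 m s^-1):  [kg·m·s⁻³·A⁻¹] / [m·s⁻¹] = kg·s⁻²·A⁻¹
  261 m^-2·s·V:  V·s·m⁻² = J·C⁻¹·s·m⁻² = kg·s⁻²·A⁻¹
  65.903 s^-2·kg:  kg·s⁻²
  (220 V/m) / (635 m·s^-1):  [kg·m·s⁻³·A⁻¹] / [m·s⁻¹] = kg·s⁻²·A⁻¹
The terms do not share a single dimension (kg·s⁻² vs kg·s⁻²·A⁻¹).

No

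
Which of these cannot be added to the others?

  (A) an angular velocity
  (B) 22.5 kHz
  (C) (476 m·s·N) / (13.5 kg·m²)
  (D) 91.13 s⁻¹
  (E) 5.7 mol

Reduce each to base SI dimensions:
  (A) [angular velocity] = s⁻¹
  (B) Hz = s⁻¹
  (C) [kg·m²·s⁻¹] / [kg·m²] = s⁻¹
  (D) s⁻¹
  (E) mol
All reduce to s⁻¹ except (E), which is mol.

(E)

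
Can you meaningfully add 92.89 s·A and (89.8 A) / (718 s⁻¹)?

Yes

In SI base units:
  92.89 s·A:  A·s = s·A
  (89.8 A) / (718 s⁻¹):  [A] / [s⁻¹] = s·A
Both are s·A, so they have the same dimensions and can be added.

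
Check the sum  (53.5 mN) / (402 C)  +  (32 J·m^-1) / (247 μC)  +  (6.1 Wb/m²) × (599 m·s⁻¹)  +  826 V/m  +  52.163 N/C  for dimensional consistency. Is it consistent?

Reduce each to base SI dimensions:
  (53.5 mN) / (402 C):  [kg·m·s⁻²] / [s·A] = kg·m·s⁻³·A⁻¹
  (32 J·m^-1) / (247 μC):  [kg·m·s⁻²] / [s·A] = kg·m·s⁻³·A⁻¹
  (6.1 Wb/m²) × (599 m·s⁻¹):  [kg·s⁻²·A⁻¹] · [m·s⁻¹] = kg·m·s⁻³·A⁻¹
  826 V/m:  V·m⁻¹ = J·C⁻¹·m⁻¹ = kg·m·s⁻³·A⁻¹
  52.163 N/C:  N·C⁻¹ = kg·m·s⁻²·(s·A)⁻¹ = kg·m·s⁻³·A⁻¹
Every term reduces to kg·m·s⁻³·A⁻¹.

Yes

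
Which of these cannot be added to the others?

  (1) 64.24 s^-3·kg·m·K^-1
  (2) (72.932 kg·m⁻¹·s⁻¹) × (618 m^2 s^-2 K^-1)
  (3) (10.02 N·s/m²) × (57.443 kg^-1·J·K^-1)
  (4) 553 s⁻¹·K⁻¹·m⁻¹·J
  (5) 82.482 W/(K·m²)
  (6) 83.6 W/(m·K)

(5)

Reduce each to base SI dimensions:
  (1) kg·m·s⁻³·K⁻¹
  (2) [kg·m⁻¹·s⁻¹] · [m²·s⁻²·K⁻¹] = kg·m·s⁻³·K⁻¹
  (3) [kg·m⁻¹·s⁻¹] · [m²·s⁻²·K⁻¹] = kg·m·s⁻³·K⁻¹
  (4) J·s⁻¹·m⁻¹·K⁻¹ = N·m·s⁻¹·m⁻¹·K⁻¹ = kg·m·s⁻³·K⁻¹
  (5) W·m⁻²·K⁻¹ = J·s⁻¹·m⁻²·K⁻¹ = kg·s⁻³·K⁻¹
  (6) W·m⁻¹·K⁻¹ = J·s⁻¹·m⁻¹·K⁻¹ = kg·m·s⁻³·K⁻¹
All reduce to kg·m·s⁻³·K⁻¹ except (5), which is kg·s⁻³·K⁻¹.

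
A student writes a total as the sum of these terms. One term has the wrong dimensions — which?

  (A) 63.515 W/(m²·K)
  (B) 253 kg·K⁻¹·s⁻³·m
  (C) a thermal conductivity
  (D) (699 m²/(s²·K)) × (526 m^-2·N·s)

(A)

Work out the base dimensions of each:
  (A) W·m⁻²·K⁻¹ = J·s⁻¹·m⁻²·K⁻¹ = kg·s⁻³·K⁻¹
  (B) kg·m·s⁻³·K⁻¹
  (C) [thermal conductivity] = kg·m·s⁻³·K⁻¹
  (D) [m²·s⁻²·K⁻¹] · [kg·m⁻¹·s⁻¹] = kg·m·s⁻³·K⁻¹
All reduce to kg·m·s⁻³·K⁻¹ except (A), which is kg·s⁻³·K⁻¹.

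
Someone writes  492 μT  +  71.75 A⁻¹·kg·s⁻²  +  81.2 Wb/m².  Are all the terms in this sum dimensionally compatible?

Dimensions:
  492 μT:  T = Wb·m⁻² = kg·s⁻²·A⁻¹
  71.75 A⁻¹·kg·s⁻²:  kg·s⁻²·A⁻¹
  81.2 Wb/m²:  Wb·m⁻² = V·s·m⁻² = kg·s⁻²·A⁻¹
Every term reduces to kg·s⁻²·A⁻¹.

Yes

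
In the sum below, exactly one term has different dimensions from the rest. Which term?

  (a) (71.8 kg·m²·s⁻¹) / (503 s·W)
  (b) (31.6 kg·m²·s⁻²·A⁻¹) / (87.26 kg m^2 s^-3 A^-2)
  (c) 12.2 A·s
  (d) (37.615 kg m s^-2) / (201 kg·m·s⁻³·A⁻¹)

Dimensions:
  (a) [kg·m²·s⁻¹] / [kg·m²·s⁻²] = s
  (b) [kg·m²·s⁻²·A⁻¹] / [kg·m²·s⁻³·A⁻²] = s·A
  (c) A·s = s·A
  (d) [kg·m·s⁻²] / [kg·m·s⁻³·A⁻¹] = s·A
All reduce to s·A except (a), which is s.

(a)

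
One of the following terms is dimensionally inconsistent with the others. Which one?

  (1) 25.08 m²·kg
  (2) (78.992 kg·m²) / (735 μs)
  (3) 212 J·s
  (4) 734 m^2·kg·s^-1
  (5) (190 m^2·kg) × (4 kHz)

Expand each in SI base units:
  (1) kg·m²
  (2) [kg·m²] / [s] = kg·m²·s⁻¹
  (3) J·s = N·m·s = kg·m²·s⁻¹
  (4) kg·m²·s⁻¹
  (5) [kg·m²] · [s⁻¹] = kg·m²·s⁻¹
All reduce to kg·m²·s⁻¹ except (1), which is kg·m².

(1)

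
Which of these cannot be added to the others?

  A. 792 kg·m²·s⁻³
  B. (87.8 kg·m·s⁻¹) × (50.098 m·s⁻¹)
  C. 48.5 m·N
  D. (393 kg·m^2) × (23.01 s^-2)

Work out the base dimensions of each:
  A. kg·m²·s⁻³
  B. [kg·m·s⁻¹] · [m·s⁻¹] = kg·m²·s⁻²
  C. N·m = kg·m·s⁻²·m = kg·m²·s⁻²
  D. [kg·m²] · [s⁻²] = kg·m²·s⁻²
All reduce to kg·m²·s⁻² except A., which is kg·m²·s⁻³.

A.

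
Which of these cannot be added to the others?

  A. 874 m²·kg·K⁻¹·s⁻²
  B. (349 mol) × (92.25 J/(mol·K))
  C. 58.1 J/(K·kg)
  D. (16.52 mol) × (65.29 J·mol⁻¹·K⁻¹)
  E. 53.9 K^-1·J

C.

Reduce each to base SI dimensions:
  A. kg·m²·s⁻²·K⁻¹
  B. [mol] · [kg·m²·s⁻²·K⁻¹·mol⁻¹] = kg·m²·s⁻²·K⁻¹
  C. J·kg⁻¹·K⁻¹ = N·m·kg⁻¹·K⁻¹ = m²·s⁻²·K⁻¹
  D. [mol] · [kg·m²·s⁻²·K⁻¹·mol⁻¹] = kg·m²·s⁻²·K⁻¹
  E. J·K⁻¹ = N·m·K⁻¹ = kg·m²·s⁻²·K⁻¹
All reduce to kg·m²·s⁻²·K⁻¹ except C., which is m²·s⁻²·K⁻¹.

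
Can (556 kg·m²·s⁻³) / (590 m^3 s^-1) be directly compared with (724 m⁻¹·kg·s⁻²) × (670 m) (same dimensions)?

No

Reduce each to base SI dimensions:
  (556 kg·m²·s⁻³) / (590 m^3 s^-1):  [kg·m²·s⁻³] / [m³·s⁻¹] = kg·m⁻¹·s⁻²
  (724 m⁻¹·kg·s⁻²) × (670 m):  [kg·m⁻¹·s⁻²] · [m] = kg·s⁻²
kg·m⁻¹·s⁻² ≠ kg·s⁻², so they cannot be added.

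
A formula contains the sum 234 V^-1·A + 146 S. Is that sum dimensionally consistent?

Yes

In SI base units:
  234 V^-1·A:  A·V⁻¹ = A·(J·C⁻¹)⁻¹ = kg⁻¹·m⁻²·s³·A²
  146 S:  S = Ω⁻¹ = kg⁻¹·m⁻²·s³·A²
Both are kg⁻¹·m⁻²·s³·A², so they have the same dimensions and can be added.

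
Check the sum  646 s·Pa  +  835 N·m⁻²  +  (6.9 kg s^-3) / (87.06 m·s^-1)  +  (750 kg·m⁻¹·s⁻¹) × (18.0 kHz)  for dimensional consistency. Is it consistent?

Expand each in SI base units:
  646 s·Pa:  Pa·s = N·m⁻²·s = kg·m⁻¹·s⁻¹
  835 N·m⁻²:  N·m⁻² = kg·m·s⁻²·m⁻² = kg·m⁻¹·s⁻²
  (6.9 kg s^-3) / (87.06 m·s^-1):  [kg·s⁻³] / [m·s⁻¹] = kg·m⁻¹·s⁻²
  (750 kg·m⁻¹·s⁻¹) × (18.0 kHz):  [kg·m⁻¹·s⁻¹] · [s⁻¹] = kg·m⁻¹·s⁻²
The terms do not share a single dimension (kg·m⁻¹·s⁻² vs kg·m⁻¹·s⁻¹).

No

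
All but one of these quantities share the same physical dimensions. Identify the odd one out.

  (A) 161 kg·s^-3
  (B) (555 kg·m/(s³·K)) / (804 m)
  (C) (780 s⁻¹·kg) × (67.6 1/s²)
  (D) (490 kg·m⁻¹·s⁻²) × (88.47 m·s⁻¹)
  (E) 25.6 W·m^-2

Expand each in SI base units:
  (A) kg·s⁻³
  (B) [kg·m·s⁻³·K⁻¹] / [m] = kg·s⁻³·K⁻¹
  (C) [kg·s⁻¹] · [s⁻²] = kg·s⁻³
  (D) [kg·m⁻¹·s⁻²] · [m·s⁻¹] = kg·s⁻³
  (E) W·m⁻² = J·s⁻¹·m⁻² = kg·s⁻³
All reduce to kg·s⁻³ except (B), which is kg·s⁻³·K⁻¹.

(B)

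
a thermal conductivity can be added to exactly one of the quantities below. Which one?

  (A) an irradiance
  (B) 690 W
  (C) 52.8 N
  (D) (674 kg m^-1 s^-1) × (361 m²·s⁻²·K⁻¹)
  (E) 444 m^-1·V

(D)

Reference: [thermal conductivity] = kg·m·s⁻³·K⁻¹.
Each option:
  (A) [irradiance] = kg·s⁻³
  (B) W = J·s⁻¹ = kg·m²·s⁻³
  (C) N = kg·m·s⁻²
  (D) [kg·m⁻¹·s⁻¹] · [m²·s⁻²·K⁻¹] = kg·m·s⁻³·K⁻¹  ← same
  (E) V·m⁻¹ = J·C⁻¹·m⁻¹ = kg·m·s⁻³·A⁻¹
Only (D) matches kg·m·s⁻³·K⁻¹.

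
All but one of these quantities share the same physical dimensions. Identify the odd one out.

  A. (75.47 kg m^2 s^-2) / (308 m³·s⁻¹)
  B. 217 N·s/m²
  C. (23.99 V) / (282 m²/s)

C.

Expand each in SI base units:
  A. [kg·m²·s⁻²] / [m³·s⁻¹] = kg·m⁻¹·s⁻¹
  B. N·s·m⁻² = kg·m·s⁻²·s·m⁻² = kg·m⁻¹·s⁻¹
  C. [kg·m²·s⁻³·A⁻¹] / [m²·s⁻¹] = kg·s⁻²·A⁻¹
All reduce to kg·m⁻¹·s⁻¹ except C., which is kg·s⁻²·A⁻¹.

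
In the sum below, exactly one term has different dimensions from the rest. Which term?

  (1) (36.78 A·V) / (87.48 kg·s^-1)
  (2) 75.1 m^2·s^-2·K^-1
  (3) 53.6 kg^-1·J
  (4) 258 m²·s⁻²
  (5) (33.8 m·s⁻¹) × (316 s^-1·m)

Reduce each to base SI dimensions:
  (1) [kg·m²·s⁻³] / [kg·s⁻¹] = m²·s⁻²
  (2) m²·s⁻²·K⁻¹
  (3) J·kg⁻¹ = N·m·kg⁻¹ = m²·s⁻²
  (4) m²·s⁻²
  (5) [m·s⁻¹] · [m·s⁻¹] = m²·s⁻²
All reduce to m²·s⁻² except (2), which is m²·s⁻²·K⁻¹.

(2)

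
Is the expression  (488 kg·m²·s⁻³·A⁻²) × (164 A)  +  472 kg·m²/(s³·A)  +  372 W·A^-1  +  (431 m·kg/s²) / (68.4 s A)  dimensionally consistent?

No

Reduce each to base SI dimensions:
  (488 kg·m²·s⁻³·A⁻²) × (164 A):  [kg·m²·s⁻³·A⁻²] · [A] = kg·m²·s⁻³·A⁻¹
  472 kg·m²/(s³·A):  kg·m²·s⁻³·A⁻¹
  372 W·A^-1:  W·A⁻¹ = J·s⁻¹·A⁻¹ = kg·m²·s⁻³·A⁻¹
  (431 m·kg/s²) / (68.4 s A):  [kg·m·s⁻²] / [s·A] = kg·m·s⁻³·A⁻¹
The terms do not share a single dimension (kg·m²·s⁻³·A⁻¹ vs kg·m·s⁻³·A⁻¹).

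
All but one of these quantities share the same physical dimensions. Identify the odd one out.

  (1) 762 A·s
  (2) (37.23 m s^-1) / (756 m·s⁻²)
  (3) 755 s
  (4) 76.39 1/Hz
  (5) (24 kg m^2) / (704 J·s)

(1)

Expand each in SI base units:
  (1) A·s = s·A
  (2) [m·s⁻¹] / [m·s⁻²] = s
  (3) s
  (4) Hz⁻¹ = (s⁻¹)⁻¹ = s
  (5) [kg·m²] / [kg·m²·s⁻¹] = s
All reduce to s except (1), which is s·A.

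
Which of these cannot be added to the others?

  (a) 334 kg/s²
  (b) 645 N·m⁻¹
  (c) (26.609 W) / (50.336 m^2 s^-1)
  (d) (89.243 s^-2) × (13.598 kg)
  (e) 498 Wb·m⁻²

(e)

Reduce each to base SI dimensions:
  (a) kg·s⁻²
  (b) N·m⁻¹ = kg·m·s⁻²·m⁻¹ = kg·s⁻²
  (c) [kg·m²·s⁻³] / [m²·s⁻¹] = kg·s⁻²
  (d) [s⁻²] · [kg] = kg·s⁻²
  (e) Wb·m⁻² = V·s·m⁻² = kg·s⁻²·A⁻¹
All reduce to kg·s⁻² except (e), which is kg·s⁻²·A⁻¹.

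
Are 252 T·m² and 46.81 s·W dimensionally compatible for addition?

Dimensions:
  252 T·m²:  T·m² = Wb·m⁻²·m² = kg·m²·s⁻²·A⁻¹
  46.81 s·W:  W·s = J·s⁻¹·s = kg·m²·s⁻²
kg·m²·s⁻²·A⁻¹ ≠ kg·m²·s⁻², so they cannot be added.

No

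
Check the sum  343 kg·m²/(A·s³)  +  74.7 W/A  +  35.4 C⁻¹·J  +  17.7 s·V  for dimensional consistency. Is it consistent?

Dimensions:
  343 kg·m²/(A·s³):  kg·m²·s⁻³·A⁻¹
  74.7 W/A:  W·A⁻¹ = J·s⁻¹·A⁻¹ = kg·m²·s⁻³·A⁻¹
  35.4 C⁻¹·J:  J·C⁻¹ = N·m·(s·A)⁻¹ = kg·m²·s⁻³·A⁻¹
  17.7 s·V:  V·s = J·C⁻¹·s = kg·m²·s⁻²·A⁻¹
The terms do not share a single dimension (kg·m²·s⁻²·A⁻¹ vs kg·m²·s⁻³·A⁻¹).

No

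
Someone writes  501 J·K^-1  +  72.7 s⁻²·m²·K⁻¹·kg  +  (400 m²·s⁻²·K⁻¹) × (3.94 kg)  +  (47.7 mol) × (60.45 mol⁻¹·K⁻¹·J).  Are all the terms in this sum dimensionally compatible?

Reduce each to base SI dimensions:
  501 J·K^-1:  J·K⁻¹ = N·m·K⁻¹ = kg·m²·s⁻²·K⁻¹
  72.7 s⁻²·m²·K⁻¹·kg:  kg·m²·s⁻²·K⁻¹
  (400 m²·s⁻²·K⁻¹) × (3.94 kg):  [m²·s⁻²·K⁻¹] · [kg] = kg·m²·s⁻²·K⁻¹
  (47.7 mol) × (60.45 mol⁻¹·K⁻¹·J):  [mol] · [kg·m²·s⁻²·K⁻¹·mol⁻¹] = kg·m²·s⁻²·K⁻¹
Every term reduces to kg·m²·s⁻²·K⁻¹.

Yes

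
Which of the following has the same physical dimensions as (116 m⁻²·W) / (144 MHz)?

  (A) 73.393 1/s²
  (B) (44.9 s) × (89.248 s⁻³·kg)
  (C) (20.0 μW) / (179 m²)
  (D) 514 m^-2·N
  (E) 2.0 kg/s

(B)

Reference: [kg·s⁻³] / [s⁻¹] = kg·s⁻².
Each option:
  (A) s⁻²
  (B) [s] · [kg·s⁻³] = kg·s⁻²  ← same
  (C) [kg·m²·s⁻³] / [m²] = kg·s⁻³
  (D) N·m⁻² = kg·m·s⁻²·m⁻² = kg·m⁻¹·s⁻²
  (E) kg·s⁻¹
Only (B) matches kg·s⁻².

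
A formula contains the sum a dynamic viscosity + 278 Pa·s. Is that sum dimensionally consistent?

Reduce each to base SI dimensions:
  a dynamic viscosity:  [dynamic viscosity] = kg·m⁻¹·s⁻¹
  278 Pa·s:  Pa·s = N·m⁻²·s = kg·m⁻¹·s⁻¹
Both are kg·m⁻¹·s⁻¹, so they have the same dimensions and can be added.

Yes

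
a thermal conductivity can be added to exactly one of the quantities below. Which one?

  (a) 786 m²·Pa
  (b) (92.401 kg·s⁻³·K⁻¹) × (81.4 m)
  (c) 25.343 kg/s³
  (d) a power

(b)

Reference: [thermal conductivity] = kg·m·s⁻³·K⁻¹.
Each option:
  (a) Pa·m² = N·m⁻²·m² = kg·m·s⁻²
  (b) [kg·s⁻³·K⁻¹] · [m] = kg·m·s⁻³·K⁻¹  ← same
  (c) kg·s⁻³
  (d) [power] = kg·m²·s⁻³
Only (b) matches kg·m·s⁻³·K⁻¹.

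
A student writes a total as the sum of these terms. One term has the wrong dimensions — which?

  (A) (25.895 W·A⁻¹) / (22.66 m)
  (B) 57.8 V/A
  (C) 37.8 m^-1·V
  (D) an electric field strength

(B)

Reduce each to base SI dimensions:
  (A) [kg·m²·s⁻³·A⁻¹] / [m] = kg·m·s⁻³·A⁻¹
  (B) V·A⁻¹ = J·C⁻¹·A⁻¹ = kg·m²·s⁻³·A⁻²
  (C) V·m⁻¹ = J·C⁻¹·m⁻¹ = kg·m·s⁻³·A⁻¹
  (D) [electric field strength] = kg·m·s⁻³·A⁻¹
All reduce to kg·m·s⁻³·A⁻¹ except (B), which is kg·m²·s⁻³·A⁻².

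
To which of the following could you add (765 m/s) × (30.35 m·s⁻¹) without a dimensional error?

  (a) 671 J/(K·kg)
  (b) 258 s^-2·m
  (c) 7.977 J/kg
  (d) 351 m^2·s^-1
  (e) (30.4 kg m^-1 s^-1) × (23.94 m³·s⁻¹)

Reference: [m·s⁻¹] · [m·s⁻¹] = m²·s⁻².
Each option:
  (a) J·kg⁻¹·K⁻¹ = N·m·kg⁻¹·K⁻¹ = m²·s⁻²·K⁻¹
  (b) m·s⁻²
  (c) J·kg⁻¹ = N·m·kg⁻¹ = m²·s⁻²  ← same
  (d) m²·s⁻¹
  (e) [kg·m⁻¹·s⁻¹] · [m³·s⁻¹] = kg·m²·s⁻²
Only (c) matches m²·s⁻².

(c)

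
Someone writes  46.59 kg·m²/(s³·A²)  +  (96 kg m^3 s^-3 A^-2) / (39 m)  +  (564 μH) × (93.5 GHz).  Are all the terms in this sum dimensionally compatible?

Dimensions:
  46.59 kg·m²/(s³·A²):  kg·m²·s⁻³·A⁻²
  (96 kg m^3 s^-3 A^-2) / (39 m):  [kg·m³·s⁻³·A⁻²] / [m] = kg·m²·s⁻³·A⁻²
  (564 μH) × (93.5 GHz):  [kg·m²·s⁻²·A⁻²] · [s⁻¹] = kg·m²·s⁻³·A⁻²
Every term reduces to kg·m²·s⁻³·A⁻².

Yes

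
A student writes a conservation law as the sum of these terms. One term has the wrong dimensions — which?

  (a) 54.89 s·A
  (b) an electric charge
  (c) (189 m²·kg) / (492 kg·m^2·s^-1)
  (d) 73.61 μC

(c)

Dimensions:
  (a) A·s = s·A
  (b) [electric charge] = s·A
  (c) [kg·m²] / [kg·m²·s⁻¹] = s
  (d) C = s·A
All reduce to s·A except (c), which is s.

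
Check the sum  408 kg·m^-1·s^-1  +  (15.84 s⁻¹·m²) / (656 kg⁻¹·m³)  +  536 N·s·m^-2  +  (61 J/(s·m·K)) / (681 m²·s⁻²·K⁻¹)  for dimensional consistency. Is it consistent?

Work out the base dimensions of each:
  408 kg·m^-1·s^-1:  kg·m⁻¹·s⁻¹
  (15.84 s⁻¹·m²) / (656 kg⁻¹·m³):  [m²·s⁻¹] / [kg⁻¹·m³] = kg·m⁻¹·s⁻¹
  536 N·s·m^-2:  N·s·m⁻² = kg·m·s⁻²·s·m⁻² = kg·m⁻¹·s⁻¹
  (61 J/(s·m·K)) / (681 m²·s⁻²·K⁻¹):  [kg·m·s⁻³·K⁻¹] / [m²·s⁻²·K⁻¹] = kg·m⁻¹·s⁻¹
Every term reduces to kg·m⁻¹·s⁻¹.

Yes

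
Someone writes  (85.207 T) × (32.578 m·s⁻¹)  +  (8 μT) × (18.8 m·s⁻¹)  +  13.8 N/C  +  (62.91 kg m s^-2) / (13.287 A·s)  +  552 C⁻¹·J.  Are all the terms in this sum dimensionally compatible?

Expand each in SI base units:
  (85.207 T) × (32.578 m·s⁻¹):  [kg·s⁻²·A⁻¹] · [m·s⁻¹] = kg·m·s⁻³·A⁻¹
  (8 μT) × (18.8 m·s⁻¹):  [kg·s⁻²·A⁻¹] · [m·s⁻¹] = kg·m·s⁻³·A⁻¹
  13.8 N/C:  N·C⁻¹ = kg·m·s⁻²·(s·A)⁻¹ = kg·m·s⁻³·A⁻¹
  (62.91 kg m s^-2) / (13.287 A·s):  [kg·m·s⁻²] / [s·A] = kg·m·s⁻³·A⁻¹
  552 C⁻¹·J:  J·C⁻¹ = N·m·(s·A)⁻¹ = kg·m²·s⁻³·A⁻¹
The terms do not share a single dimension (kg·m²·s⁻³·A⁻¹ vs kg·m·s⁻³·A⁻¹).

No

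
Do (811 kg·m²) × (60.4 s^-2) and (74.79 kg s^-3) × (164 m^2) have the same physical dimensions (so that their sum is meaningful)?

No

Work out the base dimensions of each:
  (811 kg·m²) × (60.4 s^-2):  [kg·m²] · [s⁻²] = kg·m²·s⁻²
  (74.79 kg s^-3) × (164 m^2):  [kg·s⁻³] · [m²] = kg·m²·s⁻³
kg·m²·s⁻² ≠ kg·m²·s⁻³, so they cannot be added.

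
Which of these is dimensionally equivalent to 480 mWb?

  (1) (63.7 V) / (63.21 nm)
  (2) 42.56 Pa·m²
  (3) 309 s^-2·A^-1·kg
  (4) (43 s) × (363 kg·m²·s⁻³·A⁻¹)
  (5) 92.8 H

Reference: Wb = V·s = kg·m²·s⁻²·A⁻¹.
Each option:
  (1) [kg·m²·s⁻³·A⁻¹] / [m] = kg·m·s⁻³·A⁻¹
  (2) Pa·m² = N·m⁻²·m² = kg·m·s⁻²
  (3) kg·s⁻²·A⁻¹
  (4) [s] · [kg·m²·s⁻³·A⁻¹] = kg·m²·s⁻²·A⁻¹  ← same
  (5) H = V·s·A⁻¹ = kg·m²·s⁻²·A⁻²
Only (4) matches kg·m²·s⁻²·A⁻¹.

(4)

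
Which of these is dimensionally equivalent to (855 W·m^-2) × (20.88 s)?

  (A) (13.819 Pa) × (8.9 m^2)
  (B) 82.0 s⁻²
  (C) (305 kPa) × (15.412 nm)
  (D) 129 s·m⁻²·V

(C)

Reference: [kg·s⁻³] · [s] = kg·s⁻².
Each option:
  (A) [kg·m⁻¹·s⁻²] · [m²] = kg·m·s⁻²
  (B) s⁻²
  (C) [kg·m⁻¹·s⁻²] · [m] = kg·s⁻²  ← same
  (D) V·s·m⁻² = J·C⁻¹·s·m⁻² = kg·s⁻²·A⁻¹
Only (C) matches kg·s⁻².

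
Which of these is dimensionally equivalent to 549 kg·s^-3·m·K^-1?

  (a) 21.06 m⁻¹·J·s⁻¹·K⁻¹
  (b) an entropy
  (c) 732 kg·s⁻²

Reference: kg·m·s⁻³·K⁻¹.
Each option:
  (a) J·s⁻¹·m⁻¹·K⁻¹ = N·m·s⁻¹·m⁻¹·K⁻¹ = kg·m·s⁻³·K⁻¹  ← same
  (b) [entropy] = kg·m²·s⁻²·K⁻¹
  (c) kg·s⁻²
Only (a) matches kg·m·s⁻³·K⁻¹.

(a)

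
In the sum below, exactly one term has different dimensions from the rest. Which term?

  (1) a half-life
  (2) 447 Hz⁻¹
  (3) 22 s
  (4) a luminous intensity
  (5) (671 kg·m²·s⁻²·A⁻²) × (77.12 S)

In SI base units:
  (1) [half-life] = s
  (2) Hz⁻¹ = (s⁻¹)⁻¹ = s
  (3) s
  (4) [luminous intensity] = cd
  (5) [kg·m²·s⁻²·A⁻²] · [kg⁻¹·m⁻²·s³·A²] = s
All reduce to s except (4), which is cd.

(4)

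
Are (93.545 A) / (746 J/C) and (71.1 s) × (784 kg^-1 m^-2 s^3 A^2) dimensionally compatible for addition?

No

Reduce each to base SI dimensions:
  (93.545 A) / (746 J/C):  [A] / [kg·m²·s⁻³·A⁻¹] = kg⁻¹·m⁻²·s³·A²
  (71.1 s) × (784 kg^-1 m^-2 s^3 A^2):  [s] · [kg⁻¹·m⁻²·s³·A²] = kg⁻¹·m⁻²·s⁴·A²
kg⁻¹·m⁻²·s³·A² ≠ kg⁻¹·m⁻²·s⁴·A², so they cannot be added.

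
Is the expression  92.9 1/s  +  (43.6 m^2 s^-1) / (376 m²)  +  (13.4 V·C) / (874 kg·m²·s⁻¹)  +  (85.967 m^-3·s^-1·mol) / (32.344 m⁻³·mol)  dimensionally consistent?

Expand each in SI base units:
  92.9 1/s:  s⁻¹
  (43.6 m^2 s^-1) / (376 m²):  [m²·s⁻¹] / [m²] = s⁻¹
  (13.4 V·C) / (874 kg·m²·s⁻¹):  [kg·m²·s⁻²] / [kg·m²·s⁻¹] = s⁻¹
  (85.967 m^-3·s^-1·mol) / (32.344 m⁻³·mol):  [m⁻³·s⁻¹·mol] / [m⁻³·mol] = s⁻¹
Every term reduces to s⁻¹.

Yes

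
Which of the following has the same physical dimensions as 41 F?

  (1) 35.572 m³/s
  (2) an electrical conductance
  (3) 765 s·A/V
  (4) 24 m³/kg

(3)

Reference: F = C·V⁻¹ = kg⁻¹·m⁻²·s⁴·A².
Each option:
  (1) m³·s⁻¹
  (2) [electrical conductance] = kg⁻¹·m⁻²·s³·A²
  (3) A·s·V⁻¹ = A·s·(J·C⁻¹)⁻¹ = kg⁻¹·m⁻²·s⁴·A²  ← same
  (4) m³·kg⁻¹ = kg⁻¹·m³
Only (3) matches kg⁻¹·m⁻²·s⁴·A².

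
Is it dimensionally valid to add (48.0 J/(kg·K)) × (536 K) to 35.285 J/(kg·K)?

No

Work out the base dimensions of each:
  (48.0 J/(kg·K)) × (536 K):  [m²·s⁻²·K⁻¹] · [K] = m²·s⁻²
  35.285 J/(kg·K):  J·kg⁻¹·K⁻¹ = N·m·kg⁻¹·K⁻¹ = m²·s⁻²·K⁻¹
m²·s⁻² ≠ m²·s⁻²·K⁻¹, so they cannot be added.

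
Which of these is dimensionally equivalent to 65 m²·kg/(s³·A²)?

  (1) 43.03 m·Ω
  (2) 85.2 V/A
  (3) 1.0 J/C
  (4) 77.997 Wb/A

(2)

Reference: kg·m²·s⁻³·A⁻².
Each option:
  (1) Ω·m = V·A⁻¹·m = kg·m³·s⁻³·A⁻²
  (2) V·A⁻¹ = J·C⁻¹·A⁻¹ = kg·m²·s⁻³·A⁻²  ← same
  (3) J·C⁻¹ = N·m·(s·A)⁻¹ = kg·m²·s⁻³·A⁻¹
  (4) Wb·A⁻¹ = V·s·A⁻¹ = kg·m²·s⁻²·A⁻²
Only (2) matches kg·m²·s⁻³·A⁻².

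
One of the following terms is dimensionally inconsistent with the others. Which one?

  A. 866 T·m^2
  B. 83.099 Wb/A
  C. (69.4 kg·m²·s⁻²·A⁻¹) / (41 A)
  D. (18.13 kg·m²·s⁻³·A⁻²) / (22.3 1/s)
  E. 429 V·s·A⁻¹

A.

In SI base units:
  A. T·m² = Wb·m⁻²·m² = kg·m²·s⁻²·A⁻¹
  B. Wb·A⁻¹ = V·s·A⁻¹ = kg·m²·s⁻²·A⁻²
  C. [kg·m²·s⁻²·A⁻¹] / [A] = kg·m²·s⁻²·A⁻²
  D. [kg·m²·s⁻³·A⁻²] / [s⁻¹] = kg·m²·s⁻²·A⁻²
  E. V·s·A⁻¹ = J·C⁻¹·s·A⁻¹ = kg·m²·s⁻²·A⁻²
All reduce to kg·m²·s⁻²·A⁻² except A., which is kg·m²·s⁻²·A⁻¹.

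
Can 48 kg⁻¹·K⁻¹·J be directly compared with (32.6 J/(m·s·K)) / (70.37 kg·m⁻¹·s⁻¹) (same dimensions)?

In SI base units:
  48 kg⁻¹·K⁻¹·J:  J·kg⁻¹·K⁻¹ = N·m·kg⁻¹·K⁻¹ = m²·s⁻²·K⁻¹
  (32.6 J/(m·s·K)) / (70.37 kg·m⁻¹·s⁻¹):  [kg·m·s⁻³·K⁻¹] / [kg·m⁻¹·s⁻¹] = m²·s⁻²·K⁻¹
Both are m²·s⁻²·K⁻¹, so they have the same dimensions and can be added.

Yes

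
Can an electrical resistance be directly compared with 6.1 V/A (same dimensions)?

Reduce each to base SI dimensions:
  an electrical resistance:  [electrical resistance] = kg·m²·s⁻³·A⁻²
  6.1 V/A:  V·A⁻¹ = J·C⁻¹·A⁻¹ = kg·m²·s⁻³·A⁻²
Both are kg·m²·s⁻³·A⁻², so they have the same dimensions and can be added.

Yes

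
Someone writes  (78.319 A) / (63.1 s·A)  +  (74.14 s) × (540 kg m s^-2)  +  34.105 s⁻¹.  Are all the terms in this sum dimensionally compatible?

No

Expand each in SI base units:
  (78.319 A) / (63.1 s·A):  [A] / [s·A] = s⁻¹
  (74.14 s) × (540 kg m s^-2):  [s] · [kg·m·s⁻²] = kg·m·s⁻¹
  34.105 s⁻¹:  s⁻¹
The terms do not share a single dimension (kg·m·s⁻¹ vs s⁻¹).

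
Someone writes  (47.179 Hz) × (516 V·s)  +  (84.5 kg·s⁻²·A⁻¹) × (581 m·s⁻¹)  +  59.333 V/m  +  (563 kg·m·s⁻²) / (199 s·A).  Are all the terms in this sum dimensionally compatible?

In SI base units:
  (47.179 Hz) × (516 V·s):  [s⁻¹] · [kg·m²·s⁻²·A⁻¹] = kg·m²·s⁻³·A⁻¹
  (84.5 kg·s⁻²·A⁻¹) × (581 m·s⁻¹):  [kg·s⁻²·A⁻¹] · [m·s⁻¹] = kg·m·s⁻³·A⁻¹
  59.333 V/m:  V·m⁻¹ = J·C⁻¹·m⁻¹ = kg·m·s⁻³·A⁻¹
  (563 kg·m·s⁻²) / (199 s·A):  [kg·m·s⁻²] / [s·A] = kg·m·s⁻³·A⁻¹
The terms do not share a single dimension (kg·m²·s⁻³·A⁻¹ vs kg·m·s⁻³·A⁻¹).

No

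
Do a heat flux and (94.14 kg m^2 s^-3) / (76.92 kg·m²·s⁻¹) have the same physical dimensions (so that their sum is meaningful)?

Expand each in SI base units:
  a heat flux:  [heat flux] = kg·s⁻³
  (94.14 kg m^2 s^-3) / (76.92 kg·m²·s⁻¹):  [kg·m²·s⁻³] / [kg·m²·s⁻¹] = s⁻²
kg·s⁻³ ≠ s⁻², so they cannot be added.

No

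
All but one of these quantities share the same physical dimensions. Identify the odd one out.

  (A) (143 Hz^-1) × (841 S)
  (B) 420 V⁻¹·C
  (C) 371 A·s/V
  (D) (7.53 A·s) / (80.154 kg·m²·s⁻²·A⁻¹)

(D)

Work out the base dimensions of each:
  (A) [s] · [kg⁻¹·m⁻²·s³·A²] = kg⁻¹·m⁻²·s⁴·A²
  (B) C·V⁻¹ = s·A·(J·C⁻¹)⁻¹ = kg⁻¹·m⁻²·s⁴·A²
  (C) A·s·V⁻¹ = A·s·(J·C⁻¹)⁻¹ = kg⁻¹·m⁻²·s⁴·A²
  (D) [s·A] / [kg·m²·s⁻²·A⁻¹] = kg⁻¹·m⁻²·s³·A²
All reduce to kg⁻¹·m⁻²·s⁴·A² except (D), which is kg⁻¹·m⁻²·s³·A².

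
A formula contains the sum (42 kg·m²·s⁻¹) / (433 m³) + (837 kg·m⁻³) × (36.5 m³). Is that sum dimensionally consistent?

No

Work out the base dimensions of each:
  (42 kg·m²·s⁻¹) / (433 m³):  [kg·m²·s⁻¹] / [m³] = kg·m⁻¹·s⁻¹
  (837 kg·m⁻³) × (36.5 m³):  [kg·m⁻³] · [m³] = kg
kg·m⁻¹·s⁻¹ ≠ kg, so they cannot be added.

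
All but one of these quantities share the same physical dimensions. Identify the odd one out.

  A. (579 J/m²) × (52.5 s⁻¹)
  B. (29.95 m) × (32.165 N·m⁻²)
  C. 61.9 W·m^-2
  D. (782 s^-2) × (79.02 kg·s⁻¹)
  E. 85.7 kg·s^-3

Reduce each to base SI dimensions:
  A. [kg·s⁻²] · [s⁻¹] = kg·s⁻³
  B. [m] · [kg·m⁻¹·s⁻²] = kg·s⁻²
  C. W·m⁻² = J·s⁻¹·m⁻² = kg·s⁻³
  D. [s⁻²] · [kg·s⁻¹] = kg·s⁻³
  E. kg·s⁻³
All reduce to kg·s⁻³ except B., which is kg·s⁻².

B.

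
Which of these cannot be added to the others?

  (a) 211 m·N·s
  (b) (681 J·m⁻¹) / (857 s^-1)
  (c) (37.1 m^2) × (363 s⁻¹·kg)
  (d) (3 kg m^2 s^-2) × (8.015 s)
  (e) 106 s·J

Reduce each to base SI dimensions:
  (a) N·m·s = kg·m·s⁻²·m·s = kg·m²·s⁻¹
  (b) [kg·m·s⁻²] / [s⁻¹] = kg·m·s⁻¹
  (c) [m²] · [kg·s⁻¹] = kg·m²·s⁻¹
  (d) [kg·m²·s⁻²] · [s] = kg·m²·s⁻¹
  (e) J·s = N·m·s = kg·m²·s⁻¹
All reduce to kg·m²·s⁻¹ except (b), which is kg·m·s⁻¹.

(b)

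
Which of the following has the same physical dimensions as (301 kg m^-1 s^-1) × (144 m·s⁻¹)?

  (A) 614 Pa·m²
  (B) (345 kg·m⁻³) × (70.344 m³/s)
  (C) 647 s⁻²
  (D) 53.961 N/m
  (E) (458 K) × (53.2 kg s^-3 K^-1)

(D)

Reference: [kg·m⁻¹·s⁻¹] · [m·s⁻¹] = kg·s⁻².
Each option:
  (A) Pa·m² = N·m⁻²·m² = kg·m·s⁻²
  (B) [kg·m⁻³] · [m³·s⁻¹] = kg·s⁻¹
  (C) s⁻²
  (D) N·m⁻¹ = kg·m·s⁻²·m⁻¹ = kg·s⁻²  ← same
  (E) [K] · [kg·s⁻³·K⁻¹] = kg·s⁻³
Only (D) matches kg·s⁻².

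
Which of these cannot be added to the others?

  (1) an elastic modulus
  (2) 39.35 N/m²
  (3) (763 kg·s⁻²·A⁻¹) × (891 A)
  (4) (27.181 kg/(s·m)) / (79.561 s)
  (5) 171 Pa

Reduce each to base SI dimensions:
  (1) [elastic modulus] = kg·m⁻¹·s⁻²
  (2) N·m⁻² = kg·m·s⁻²·m⁻² = kg·m⁻¹·s⁻²
  (3) [kg·s⁻²·A⁻¹] · [A] = kg·s⁻²
  (4) [kg·m⁻¹·s⁻¹] / [s] = kg·m⁻¹·s⁻²
  (5) Pa = N·m⁻² = kg·m⁻¹·s⁻²
All reduce to kg·m⁻¹·s⁻² except (3), which is kg·s⁻².

(3)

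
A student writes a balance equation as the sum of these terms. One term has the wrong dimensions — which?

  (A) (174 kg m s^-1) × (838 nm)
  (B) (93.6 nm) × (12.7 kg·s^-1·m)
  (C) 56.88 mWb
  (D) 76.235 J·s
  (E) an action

Work out the base dimensions of each:
  (A) [kg·m·s⁻¹] · [m] = kg·m²·s⁻¹
  (B) [m] · [kg·m·s⁻¹] = kg·m²·s⁻¹
  (C) Wb = V·s = kg·m²·s⁻²·A⁻¹
  (D) J·s = N·m·s = kg·m²·s⁻¹
  (E) [action] = kg·m²·s⁻¹
All reduce to kg·m²·s⁻¹ except (C), which is kg·m²·s⁻²·A⁻¹.

(C)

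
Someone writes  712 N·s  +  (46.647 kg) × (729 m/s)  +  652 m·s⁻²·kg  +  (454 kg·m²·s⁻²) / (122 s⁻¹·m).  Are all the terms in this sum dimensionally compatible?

Reduce each to base SI dimensions:
  712 N·s:  N·s = kg·m·s⁻²·s = kg·m·s⁻¹
  (46.647 kg) × (729 m/s):  [kg] · [m·s⁻¹] = kg·m·s⁻¹
  652 m·s⁻²·kg:  kg·m·s⁻²
  (454 kg·m²·s⁻²) / (122 s⁻¹·m):  [kg·m²·s⁻²] / [m·s⁻¹] = kg·m·s⁻¹
The terms do not share a single dimension (kg·m·s⁻² vs kg·m·s⁻¹).

No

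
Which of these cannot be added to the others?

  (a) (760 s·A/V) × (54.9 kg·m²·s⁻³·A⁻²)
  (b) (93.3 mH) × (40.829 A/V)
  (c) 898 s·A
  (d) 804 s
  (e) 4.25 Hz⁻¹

Work out the base dimensions of each:
  (a) [kg⁻¹·m⁻²·s⁴·A²] · [kg·m²·s⁻³·A⁻²] = s
  (b) [kg·m²·s⁻²·A⁻²] · [kg⁻¹·m⁻²·s³·A²] = s
  (c) A·s = s·A
  (d) s
  (e) Hz⁻¹ = (s⁻¹)⁻¹ = s
All reduce to s except (c), which is s·A.

(c)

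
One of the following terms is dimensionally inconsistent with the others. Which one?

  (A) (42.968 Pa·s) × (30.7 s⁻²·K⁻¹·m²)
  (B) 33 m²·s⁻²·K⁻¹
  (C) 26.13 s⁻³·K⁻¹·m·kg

(B)

In SI base units:
  (A) [kg·m⁻¹·s⁻¹] · [m²·s⁻²·K⁻¹] = kg·m·s⁻³·K⁻¹
  (B) m²·s⁻²·K⁻¹
  (C) kg·m·s⁻³·K⁻¹
All reduce to kg·m·s⁻³·K⁻¹ except (B), which is m²·s⁻²·K⁻¹.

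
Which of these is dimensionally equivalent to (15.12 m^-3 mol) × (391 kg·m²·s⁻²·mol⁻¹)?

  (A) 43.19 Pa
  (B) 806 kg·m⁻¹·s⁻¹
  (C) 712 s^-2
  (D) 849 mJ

Reference: [m⁻³·mol] · [kg·m²·s⁻²·mol⁻¹] = kg·m⁻¹·s⁻².
Each option:
  (A) Pa = N·m⁻² = kg·m⁻¹·s⁻²  ← same
  (B) kg·m⁻¹·s⁻¹
  (C) s⁻²
  (D) J = N·m = kg·m²·s⁻²
Only (A) matches kg·m⁻¹·s⁻².

(A)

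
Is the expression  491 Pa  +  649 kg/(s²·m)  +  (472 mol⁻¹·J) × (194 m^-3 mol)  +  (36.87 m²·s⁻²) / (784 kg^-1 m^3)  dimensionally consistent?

Yes

Work out the base dimensions of each:
  491 Pa:  Pa = N·m⁻² = kg·m⁻¹·s⁻²
  649 kg/(s²·m):  kg·m⁻¹·s⁻²
  (472 mol⁻¹·J) × (194 m^-3 mol):  [kg·m²·s⁻²·mol⁻¹] · [m⁻³·mol] = kg·m⁻¹·s⁻²
  (36.87 m²·s⁻²) / (784 kg^-1 m^3):  [m²·s⁻²] / [kg⁻¹·m³] = kg·m⁻¹·s⁻²
Every term reduces to kg·m⁻¹·s⁻².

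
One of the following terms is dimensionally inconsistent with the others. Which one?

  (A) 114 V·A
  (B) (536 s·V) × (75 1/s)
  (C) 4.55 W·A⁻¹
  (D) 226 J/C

In SI base units:
  (A) V·A = J·C⁻¹·A = kg·m²·s⁻³
  (B) [kg·m²·s⁻²·A⁻¹] · [s⁻¹] = kg·m²·s⁻³·A⁻¹
  (C) W·A⁻¹ = J·s⁻¹·A⁻¹ = kg·m²·s⁻³·A⁻¹
  (D) J·C⁻¹ = N·m·(s·A)⁻¹ = kg·m²·s⁻³·A⁻¹
All reduce to kg·m²·s⁻³·A⁻¹ except (A), which is kg·m²·s⁻³.

(A)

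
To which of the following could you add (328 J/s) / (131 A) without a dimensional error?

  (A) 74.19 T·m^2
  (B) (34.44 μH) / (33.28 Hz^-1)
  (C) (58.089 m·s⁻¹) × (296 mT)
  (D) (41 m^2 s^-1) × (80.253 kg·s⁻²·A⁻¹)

Reference: [kg·m²·s⁻³] / [A] = kg·m²·s⁻³·A⁻¹.
Each option:
  (A) T·m² = Wb·m⁻²·m² = kg·m²·s⁻²·A⁻¹
  (B) [kg·m²·s⁻²·A⁻²] / [s] = kg·m²·s⁻³·A⁻²
  (C) [m·s⁻¹] · [kg·s⁻²·A⁻¹] = kg·m·s⁻³·A⁻¹
  (D) [m²·s⁻¹] · [kg·s⁻²·A⁻¹] = kg·m²·s⁻³·A⁻¹  ← same
Only (D) matches kg·m²·s⁻³·A⁻¹.

(D)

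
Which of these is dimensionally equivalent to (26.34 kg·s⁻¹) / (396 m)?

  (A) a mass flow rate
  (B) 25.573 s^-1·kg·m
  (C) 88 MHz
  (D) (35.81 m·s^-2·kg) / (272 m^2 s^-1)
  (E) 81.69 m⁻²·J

Reference: [kg·s⁻¹] / [m] = kg·m⁻¹·s⁻¹.
Each option:
  (A) [mass flow rate] = kg·s⁻¹
  (B) kg·m·s⁻¹
  (C) Hz = s⁻¹
  (D) [kg·m·s⁻²] / [m²·s⁻¹] = kg·m⁻¹·s⁻¹  ← same
  (E) J·m⁻² = N·m·m⁻² = kg·s⁻²
Only (D) matches kg·m⁻¹·s⁻¹.

(D)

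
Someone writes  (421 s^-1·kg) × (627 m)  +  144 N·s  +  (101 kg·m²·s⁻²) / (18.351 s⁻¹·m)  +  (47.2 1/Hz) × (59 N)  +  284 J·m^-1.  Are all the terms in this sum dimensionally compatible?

No

Expand each in SI base units:
  (421 s^-1·kg) × (627 m):  [kg·s⁻¹] · [m] = kg·m·s⁻¹
  144 N·s:  N·s = kg·m·s⁻²·s = kg·m·s⁻¹
  (101 kg·m²·s⁻²) / (18.351 s⁻¹·m):  [kg·m²·s⁻²] / [m·s⁻¹] = kg·m·s⁻¹
  (47.2 1/Hz) × (59 N):  [s] · [kg·m·s⁻²] = kg·m·s⁻¹
  284 J·m^-1:  J·m⁻¹ = N·m·m⁻¹ = kg·m·s⁻²
The terms do not share a single dimension (kg·m·s⁻² vs kg·m·s⁻¹).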